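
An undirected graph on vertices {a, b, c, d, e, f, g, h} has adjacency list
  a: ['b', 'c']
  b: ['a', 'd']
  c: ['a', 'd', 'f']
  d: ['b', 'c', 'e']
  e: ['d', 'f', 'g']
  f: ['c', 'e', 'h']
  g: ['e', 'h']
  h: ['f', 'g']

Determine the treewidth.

2

A width-2 tree decomposition is:
Bags: B1 = {e, g, h}  B2 = {e, f, h}  B3 = {d, e, f}  B4 = {c, d, f}  B5 = {b, c, d}  B6 = {a, b, c}
Tree: B1–B2, B2–B3, B3–B4, B4–B5, B5–B6
Every bag has size at most 3, so the width is 3 − 1 = 2 and tw(G) ≤ 2. The edges g–h–f–e–g form a cycle, so G is not a tree and its treewidth is at least 2. The upper and lower bounds meet at 2, so that is the treewidth.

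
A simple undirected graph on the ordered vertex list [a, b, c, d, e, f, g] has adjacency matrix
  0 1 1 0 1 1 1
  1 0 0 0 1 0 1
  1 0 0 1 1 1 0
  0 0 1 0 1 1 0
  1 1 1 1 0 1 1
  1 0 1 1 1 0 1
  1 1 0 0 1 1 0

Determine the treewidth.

3

A width-3 tree decomposition is:
Bags: B1 = {a, e, f, g}  B2 = {a, c, e, f}  B3 = {c, d, e, f}  B4 = {a, b, e, g}
Tree: B1–B2, B2–B3, B1–B4
The largest bag has 4 vertices, giving width 3; this decomposition certifies tw(G) ≤ 3. Conversely, {a, e, f, g} is a clique of size 4, and the vertices of any clique must share a bag in every tree decomposition; so some bag has ≥ 4 vertices and tw(G) ≥ 3. Hence tw(G) = 3 exactly.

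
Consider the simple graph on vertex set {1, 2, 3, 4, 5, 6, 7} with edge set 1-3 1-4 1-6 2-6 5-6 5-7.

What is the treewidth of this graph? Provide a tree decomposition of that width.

Treewidth 1.
Bags: B1 = {5, 6}  B2 = {5, 7}  B3 = {2, 6}  B4 = {1, 6}  B5 = {1, 3}  B6 = {1, 4}
Tree: B1–B2, B1–B3, B1–B4, B4–B5, B4–B6

The largest bag has 2 vertices, giving width 1; this decomposition certifies tw(G) ≤ 1. Since G has at least one edge (e.g. 5–6), it is not an edgeless graph, so tw(G) ≥ 1. Combining the bounds, tw(G) = 1.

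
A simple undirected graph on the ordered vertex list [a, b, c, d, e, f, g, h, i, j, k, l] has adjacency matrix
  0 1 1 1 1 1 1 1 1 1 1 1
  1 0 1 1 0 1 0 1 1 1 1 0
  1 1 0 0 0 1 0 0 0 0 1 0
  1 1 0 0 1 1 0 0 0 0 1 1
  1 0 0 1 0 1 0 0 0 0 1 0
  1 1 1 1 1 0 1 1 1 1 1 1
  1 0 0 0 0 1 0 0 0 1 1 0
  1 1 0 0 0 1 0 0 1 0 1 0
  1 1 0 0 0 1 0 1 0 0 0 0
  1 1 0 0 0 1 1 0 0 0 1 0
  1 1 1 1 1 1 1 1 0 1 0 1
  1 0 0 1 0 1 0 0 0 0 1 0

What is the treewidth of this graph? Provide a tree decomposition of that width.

Treewidth 4.
One optimal decomposition is:
Bags: B1 = {a, b, f, h, i}  B2 = {a, b, f, h, k}  B3 = {a, b, f, j, k}  B4 = {a, b, d, f, k}  B5 = {a, b, c, f, k}  B6 = {a, d, f, k, l}  B7 = {a, d, e, f, k}  B8 = {a, f, g, j, k}
Tree: B1–B2, B2–B3, B2–B4, B2–B5, B4–B6, B4–B7, B3–B8

The largest bag has 5 vertices, giving width 4; this decomposition certifies tw(G) ≤ 4. On the other hand G contains the 5-clique {a, f, g, j, k}. A clique must lie in a single bag of any decomposition, so no decomposition can have width below 4. The upper and lower bounds meet at 4, so that is the treewidth.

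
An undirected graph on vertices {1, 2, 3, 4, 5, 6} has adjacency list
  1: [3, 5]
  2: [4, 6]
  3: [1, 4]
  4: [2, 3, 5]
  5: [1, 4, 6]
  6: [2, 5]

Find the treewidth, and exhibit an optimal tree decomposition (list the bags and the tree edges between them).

Treewidth 2.
One optimal decomposition is:
Bags: B1 = {2, 4, 6}  B2 = {4, 5, 6}  B3 = {3, 4, 5}  B4 = {1, 3, 5}
Tree: B1–B2, B2–B3, B3–B4

Every bag has size at most 3, so the width is 3 − 1 = 2 and tw(G) ≤ 2. For the lower bound, G contains the cycle 2–6–5–4–2, so G is not a forest; only forests have treewidth ≤ 1, hence tw(G) ≥ 2. Hence tw(G) = 2 exactly.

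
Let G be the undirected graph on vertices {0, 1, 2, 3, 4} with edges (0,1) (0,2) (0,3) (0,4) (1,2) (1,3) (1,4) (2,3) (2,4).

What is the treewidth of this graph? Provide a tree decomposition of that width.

Each bag holds 4 vertices, so the decomposition has width 3, which upper-bounds the treewidth. For the lower bound, the 4 vertices {0, 1, 2, 3} are pairwise adjacent, and any tree decomposition puts a clique entirely inside one bag — forcing width ≥ 3. Hence tw(G) = 3 exactly.

Treewidth 3.
One optimal decomposition is:
Bags: B1 = {0, 1, 2, 4}  B2 = {0, 1, 2, 3}
Tree: B1–B2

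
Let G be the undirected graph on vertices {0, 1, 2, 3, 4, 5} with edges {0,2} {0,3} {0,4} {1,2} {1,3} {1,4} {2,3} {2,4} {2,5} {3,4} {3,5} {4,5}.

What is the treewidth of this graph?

A width-3 tree decomposition is:
Bags: B1 = {2, 3, 4, 5}  B2 = {0, 2, 3, 4}  B3 = {1, 2, 3, 4}
Tree: B1–B2, B2–B3
Every bag has size at most 4, so the width is 4 − 1 = 3 and tw(G) ≤ 3. For the lower bound, the 4 vertices {0, 2, 3, 4} are pairwise adjacent, and any tree decomposition puts a clique entirely inside one bag — forcing width ≥ 3. Therefore the treewidth is 3.

3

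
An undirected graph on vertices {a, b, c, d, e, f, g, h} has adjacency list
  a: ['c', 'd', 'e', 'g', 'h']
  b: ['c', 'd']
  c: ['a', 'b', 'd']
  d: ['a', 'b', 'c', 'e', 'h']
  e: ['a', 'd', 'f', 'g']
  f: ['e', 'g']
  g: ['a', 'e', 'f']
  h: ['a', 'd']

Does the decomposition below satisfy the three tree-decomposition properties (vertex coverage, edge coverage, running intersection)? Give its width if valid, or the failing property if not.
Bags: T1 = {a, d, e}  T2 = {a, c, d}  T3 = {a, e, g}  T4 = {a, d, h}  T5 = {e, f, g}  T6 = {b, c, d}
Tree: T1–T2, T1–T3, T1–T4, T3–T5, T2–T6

Yes; width 2.

Checking the three conditions: (i) the bags cover all of {a, b, c, d, e, f, g, h}; (ii) for each edge, some bag contains both endpoints; (iii) the bags containing any fixed vertex form a subtree. All hold, so the decomposition is valid with width 3 − 1 = 2.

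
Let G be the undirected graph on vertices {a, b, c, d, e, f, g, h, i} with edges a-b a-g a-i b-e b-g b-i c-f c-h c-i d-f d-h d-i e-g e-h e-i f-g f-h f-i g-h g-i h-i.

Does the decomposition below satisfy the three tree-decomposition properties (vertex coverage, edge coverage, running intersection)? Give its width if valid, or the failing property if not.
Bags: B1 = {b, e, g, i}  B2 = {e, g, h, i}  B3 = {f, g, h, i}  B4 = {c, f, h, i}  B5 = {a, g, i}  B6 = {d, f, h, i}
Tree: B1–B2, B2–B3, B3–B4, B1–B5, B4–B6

No — edge (b,a) lies in no bag.

A tree decomposition must satisfy three properties: every vertex lies in some bag; for every edge, both endpoints lie together in some bag; and for every vertex, the bags containing it form a connected subtree. Here edge (b,a) lies in no bag, so the decomposition is invalid.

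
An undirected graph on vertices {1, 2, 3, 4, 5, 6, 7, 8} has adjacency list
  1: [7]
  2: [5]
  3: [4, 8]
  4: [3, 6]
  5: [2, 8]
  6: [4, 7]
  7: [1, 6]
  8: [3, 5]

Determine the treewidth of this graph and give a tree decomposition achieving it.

The largest bag has 2 vertices, giving width 1; this decomposition certifies tw(G) ≤ 1. G has an edge, so its treewidth is at least 1. Therefore the treewidth is 1.

Treewidth 1.
Bags: B1 = {2, 5}  B2 = {5, 8}  B3 = {3, 8}  B4 = {3, 4}  B5 = {4, 6}  B6 = {6, 7}  B7 = {1, 7}
Tree: B1–B2, B2–B3, B3–B4, B4–B5, B5–B6, B6–B7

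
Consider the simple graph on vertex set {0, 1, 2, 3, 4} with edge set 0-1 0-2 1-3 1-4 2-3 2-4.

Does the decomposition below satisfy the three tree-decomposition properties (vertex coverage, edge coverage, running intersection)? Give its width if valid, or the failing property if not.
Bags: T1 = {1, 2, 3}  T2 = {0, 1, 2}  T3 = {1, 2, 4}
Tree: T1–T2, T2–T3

Yes; width 2.

Vertex coverage: the bags together contain {0, 1, 2, 3, 4}, the full vertex set. Edge coverage: each edge of G has both endpoints in at least one bag. Running intersection: for every vertex, the bags containing it form a connected subtree. All three properties hold, so this is a valid tree decomposition of width max|bag| − 1 = 2, and hence tw(G) ≤ 2.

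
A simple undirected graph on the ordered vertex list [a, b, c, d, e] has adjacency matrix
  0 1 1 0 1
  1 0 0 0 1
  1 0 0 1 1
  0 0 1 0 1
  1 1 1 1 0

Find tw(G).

A width-2 tree decomposition is:
Bags: B1 = {a, c, e}  B2 = {c, d, e}  B3 = {a, b, e}
Tree: B1–B2, B1–B3
The largest bag has 3 vertices, giving width 2; this decomposition certifies tw(G) ≤ 2. On the other hand G contains the 3-clique {c, d, e}. A clique must lie in a single bag of any decomposition, so no decomposition can have width below 2. Therefore the treewidth is 2.

2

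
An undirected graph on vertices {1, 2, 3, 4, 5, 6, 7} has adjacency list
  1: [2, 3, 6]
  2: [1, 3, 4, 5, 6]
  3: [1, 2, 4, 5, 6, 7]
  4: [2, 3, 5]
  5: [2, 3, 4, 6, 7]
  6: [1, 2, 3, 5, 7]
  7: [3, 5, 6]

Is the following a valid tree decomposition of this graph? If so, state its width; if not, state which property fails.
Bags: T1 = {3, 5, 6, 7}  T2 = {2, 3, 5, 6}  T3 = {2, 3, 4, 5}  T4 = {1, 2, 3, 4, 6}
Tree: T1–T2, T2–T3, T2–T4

A tree decomposition must satisfy three properties: every vertex lies in some bag; for every edge, both endpoints lie together in some bag; and for every vertex, the bags containing it form a connected subtree. Here bags containing vertex 4 are not connected in the tree, so the decomposition is invalid.

No — bags containing vertex 4 are not connected in the tree.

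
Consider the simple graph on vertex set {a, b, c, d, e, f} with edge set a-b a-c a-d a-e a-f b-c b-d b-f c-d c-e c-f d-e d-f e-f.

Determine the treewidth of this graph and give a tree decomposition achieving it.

Treewidth 4.
Bags: B1 = {a, c, d, e, f}  B2 = {a, b, c, d, f}
Tree: B1–B2

Each bag holds 5 vertices, so the decomposition has width 4, which upper-bounds the treewidth. For the lower bound, the 5 vertices {a, c, d, e, f} are pairwise adjacent, and any tree decomposition puts a clique entirely inside one bag — forcing width ≥ 4. The upper and lower bounds meet at 4, so that is the treewidth.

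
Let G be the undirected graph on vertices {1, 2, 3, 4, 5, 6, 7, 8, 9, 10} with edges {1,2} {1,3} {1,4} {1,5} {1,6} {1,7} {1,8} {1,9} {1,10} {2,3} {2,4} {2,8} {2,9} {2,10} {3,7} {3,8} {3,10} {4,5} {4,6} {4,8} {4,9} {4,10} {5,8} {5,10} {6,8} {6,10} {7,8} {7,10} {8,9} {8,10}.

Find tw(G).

4

A width-4 tree decomposition is:
Bags: B1 = {1, 2, 4, 8, 10}  B2 = {1, 2, 3, 8, 10}  B3 = {1, 4, 5, 8, 10}  B4 = {1, 4, 6, 8, 10}  B5 = {1, 2, 4, 8, 9}  B6 = {1, 3, 7, 8, 10}
Tree: B1–B2, B1–B3, B3–B4, B1–B5, B2–B6
The largest bag has 5 vertices, giving width 4; this decomposition certifies tw(G) ≤ 4. On the other hand G contains the 5-clique {1, 2, 4, 8, 9}. A clique must lie in a single bag of any decomposition, so no decomposition can have width below 4. The upper and lower bounds meet at 4, so that is the treewidth.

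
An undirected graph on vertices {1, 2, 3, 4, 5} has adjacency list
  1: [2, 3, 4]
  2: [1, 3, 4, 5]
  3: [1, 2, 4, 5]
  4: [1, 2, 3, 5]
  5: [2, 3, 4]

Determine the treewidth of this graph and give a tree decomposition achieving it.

Every bag has size at most 4, so the width is 4 − 1 = 3 and tw(G) ≤ 3. For the lower bound, the 4 vertices {1, 2, 3, 4} are pairwise adjacent, and any tree decomposition puts a clique entirely inside one bag — forcing width ≥ 3. Therefore the treewidth is 3.

Treewidth 3.
One optimal decomposition is:
Bags: B1 = {2, 3, 4, 5}  B2 = {1, 2, 3, 4}
Tree: B1–B2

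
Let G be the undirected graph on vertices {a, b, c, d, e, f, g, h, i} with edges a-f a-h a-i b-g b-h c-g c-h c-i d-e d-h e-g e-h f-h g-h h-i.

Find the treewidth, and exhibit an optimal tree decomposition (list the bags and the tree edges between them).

Treewidth 2.
One such decomposition:
Bags: B1 = {a, h, i}  B2 = {c, h, i}  B3 = {c, g, h}  B4 = {a, f, h}  B5 = {e, g, h}  B6 = {b, g, h}  B7 = {d, e, h}
Tree: B1–B2, B2–B3, B1–B4, B3–B5, B5–B6, B5–B7

Every bag has size at most 3, so the width is 3 − 1 = 2 and tw(G) ≤ 2. Conversely, {d, e, h} is a clique of size 3, and the vertices of any clique must share a bag in every tree decomposition; so some bag has ≥ 3 vertices and tw(G) ≥ 2. The upper and lower bounds meet at 2, so that is the treewidth.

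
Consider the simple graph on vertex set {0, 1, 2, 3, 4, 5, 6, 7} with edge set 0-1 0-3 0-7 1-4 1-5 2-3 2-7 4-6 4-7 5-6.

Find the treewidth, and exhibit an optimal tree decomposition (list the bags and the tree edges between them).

Every bag has size at most 3, so the width is 3 − 1 = 2 and tw(G) ≤ 2. The edges 6–5–1–4–6 form a cycle, so G is not a tree and its treewidth is at least 2. Hence tw(G) = 2 exactly.

Treewidth 2.
One optimal decomposition is:
Bags: B1 = {4, 5, 6}  B2 = {1, 4, 5}  B3 = {1, 4, 7}  B4 = {0, 1, 7}  B5 = {0, 2, 7}  B6 = {0, 2, 3}
Tree: B1–B2, B2–B3, B3–B4, B4–B5, B5–B6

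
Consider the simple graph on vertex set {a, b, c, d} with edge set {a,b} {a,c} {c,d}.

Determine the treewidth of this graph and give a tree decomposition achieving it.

Every bag has size at most 2, so the width is 2 − 1 = 1 and tw(G) ≤ 1. G has an edge, so its treewidth is at least 1. Hence tw(G) = 1 exactly.

Treewidth 1.
One optimal decomposition is:
Bags: B1 = {a, b}  B2 = {a, c}  B3 = {c, d}
Tree: B1–B2, B2–B3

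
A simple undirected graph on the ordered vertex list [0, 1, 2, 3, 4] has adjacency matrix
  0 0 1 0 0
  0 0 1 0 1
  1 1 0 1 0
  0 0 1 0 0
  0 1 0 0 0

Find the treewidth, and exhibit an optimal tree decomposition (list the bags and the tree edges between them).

Treewidth 1.
Bags: B1 = {2, 3}  B2 = {0, 2}  B3 = {1, 2}  B4 = {1, 4}
Tree: B1–B2, B2–B3, B3–B4

The largest bag has 2 vertices, giving width 1; this decomposition certifies tw(G) ≤ 1. G has an edge, so its treewidth is at least 1. Combining the bounds, tw(G) = 1.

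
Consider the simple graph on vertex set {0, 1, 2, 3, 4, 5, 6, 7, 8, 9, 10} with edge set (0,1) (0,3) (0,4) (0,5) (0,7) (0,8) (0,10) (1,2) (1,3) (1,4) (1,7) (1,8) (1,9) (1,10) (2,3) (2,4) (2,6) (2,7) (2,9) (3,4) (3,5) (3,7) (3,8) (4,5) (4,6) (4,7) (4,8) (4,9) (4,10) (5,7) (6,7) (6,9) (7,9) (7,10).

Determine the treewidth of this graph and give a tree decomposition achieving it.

The largest bag has 5 vertices, giving width 4; this decomposition certifies tw(G) ≤ 4. Conversely, {0, 1, 3, 4, 8} is a clique of size 5, and the vertices of any clique must share a bag in every tree decomposition; so some bag has ≥ 5 vertices and tw(G) ≥ 4. The upper and lower bounds meet at 4, so that is the treewidth.

Treewidth 4.
One such decomposition:
Bags: B1 = {0, 1, 3, 4, 7}  B2 = {1, 2, 3, 4, 7}  B3 = {1, 2, 4, 7, 9}  B4 = {0, 1, 4, 7, 10}  B5 = {2, 4, 6, 7, 9}  B6 = {0, 3, 4, 5, 7}  B7 = {0, 1, 3, 4, 8}
Tree: B1–B2, B2–B3, B1–B4, B3–B5, B1–B6, B1–B7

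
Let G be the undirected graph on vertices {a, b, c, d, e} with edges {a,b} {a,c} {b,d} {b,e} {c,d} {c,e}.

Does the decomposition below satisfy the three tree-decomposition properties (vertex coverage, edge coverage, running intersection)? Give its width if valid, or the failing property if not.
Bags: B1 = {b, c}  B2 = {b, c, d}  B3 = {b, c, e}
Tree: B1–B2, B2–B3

No — vertex a appears in no bag.

A tree decomposition must satisfy three properties: every vertex lies in some bag; for every edge, both endpoints lie together in some bag; and for every vertex, the bags containing it form a connected subtree. Here vertex a appears in no bag, so the decomposition is invalid.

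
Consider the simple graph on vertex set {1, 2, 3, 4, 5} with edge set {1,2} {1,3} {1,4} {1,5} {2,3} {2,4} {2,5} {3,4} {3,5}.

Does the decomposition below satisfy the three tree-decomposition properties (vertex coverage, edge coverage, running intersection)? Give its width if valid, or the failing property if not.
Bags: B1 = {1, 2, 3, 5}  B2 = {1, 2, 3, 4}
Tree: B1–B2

Yes; width 3.

Checking the three conditions: (i) the bags cover all of {1, 2, 3, 4, 5}; (ii) for each edge, some bag contains both endpoints; (iii) the bags containing any fixed vertex form a subtree. All hold, so the decomposition is valid with width 4 − 1 = 3.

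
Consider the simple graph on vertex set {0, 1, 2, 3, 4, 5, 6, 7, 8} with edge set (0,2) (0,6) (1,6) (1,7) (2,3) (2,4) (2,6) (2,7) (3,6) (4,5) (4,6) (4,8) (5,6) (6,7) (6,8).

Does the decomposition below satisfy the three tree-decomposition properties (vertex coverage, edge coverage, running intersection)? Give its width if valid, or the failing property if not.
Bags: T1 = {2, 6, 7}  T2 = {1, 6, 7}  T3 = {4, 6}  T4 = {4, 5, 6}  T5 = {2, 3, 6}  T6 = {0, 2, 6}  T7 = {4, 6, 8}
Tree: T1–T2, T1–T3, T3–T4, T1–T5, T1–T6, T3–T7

No — edge (2,4) lies in no bag.

A tree decomposition must satisfy three properties: every vertex lies in some bag; for every edge, both endpoints lie together in some bag; and for every vertex, the bags containing it form a connected subtree. Here edge (2,4) lies in no bag, so the decomposition is invalid.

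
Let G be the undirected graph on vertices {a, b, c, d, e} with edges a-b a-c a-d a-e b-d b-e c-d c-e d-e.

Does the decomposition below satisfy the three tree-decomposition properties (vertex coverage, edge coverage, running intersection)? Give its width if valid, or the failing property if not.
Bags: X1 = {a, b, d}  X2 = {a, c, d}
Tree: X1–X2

No — vertex e appears in no bag.

A tree decomposition must satisfy three properties: every vertex lies in some bag; for every edge, both endpoints lie together in some bag; and for every vertex, the bags containing it form a connected subtree. Here vertex e appears in no bag, so the decomposition is invalid.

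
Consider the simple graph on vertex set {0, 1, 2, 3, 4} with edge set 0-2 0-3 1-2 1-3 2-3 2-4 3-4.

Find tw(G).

A width-2 tree decomposition is:
Bags: B1 = {1, 2, 3}  B2 = {2, 3, 4}  B3 = {0, 2, 3}
Tree: B1–B2, B2–B3
The largest bag has 3 vertices, giving width 2; this decomposition certifies tw(G) ≤ 2. On the other hand G contains the 3-clique {0, 2, 3}. A clique must lie in a single bag of any decomposition, so no decomposition can have width below 2. Combining the bounds, tw(G) = 2.

2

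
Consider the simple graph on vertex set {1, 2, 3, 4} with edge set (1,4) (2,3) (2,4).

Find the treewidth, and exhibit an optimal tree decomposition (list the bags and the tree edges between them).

Treewidth 1.
One optimal decomposition is:
Bags: B1 = {1, 4}  B2 = {2, 4}  B3 = {2, 3}
Tree: B1–B2, B2–B3

Every bag has size at most 2, so the width is 2 − 1 = 1 and tw(G) ≤ 1. Since G has at least one edge (e.g. 1–4), it is not an edgeless graph, so tw(G) ≥ 1. Hence tw(G) = 1 exactly.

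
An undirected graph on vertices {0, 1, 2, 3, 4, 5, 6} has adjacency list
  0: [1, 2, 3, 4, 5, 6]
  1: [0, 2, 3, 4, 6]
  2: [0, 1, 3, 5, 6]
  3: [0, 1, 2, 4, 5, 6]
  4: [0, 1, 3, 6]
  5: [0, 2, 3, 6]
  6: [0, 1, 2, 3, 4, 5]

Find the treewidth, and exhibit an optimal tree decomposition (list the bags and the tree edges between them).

Treewidth 4.
Bags: B1 = {0, 1, 3, 4, 6}  B2 = {0, 1, 2, 3, 6}  B3 = {0, 2, 3, 5, 6}
Tree: B1–B2, B2–B3

Every bag has size at most 5, so the width is 5 − 1 = 4 and tw(G) ≤ 4. Conversely, {0, 1, 2, 3, 6} is a clique of size 5, and the vertices of any clique must share a bag in every tree decomposition; so some bag has ≥ 5 vertices and tw(G) ≥ 4. The upper and lower bounds meet at 4, so that is the treewidth.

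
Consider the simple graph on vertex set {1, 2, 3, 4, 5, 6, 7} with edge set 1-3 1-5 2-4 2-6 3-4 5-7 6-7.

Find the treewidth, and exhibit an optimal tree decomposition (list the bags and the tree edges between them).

Every bag has size at most 3, so the width is 3 − 1 = 2 and tw(G) ≤ 2. Since 4–3–1–5–7–6–2–4 is a cycle in G, G is not acyclic. Forests are exactly the graphs of treewidth ≤ 1, so tw(G) ≥ 2. Combining the bounds, tw(G) = 2.

Treewidth 2.
Bags: B1 = {1, 3, 4}  B2 = {1, 4, 5}  B3 = {4, 5, 7}  B4 = {4, 6, 7}  B5 = {2, 4, 6}
Tree: B1–B2, B2–B3, B3–B4, B4–B5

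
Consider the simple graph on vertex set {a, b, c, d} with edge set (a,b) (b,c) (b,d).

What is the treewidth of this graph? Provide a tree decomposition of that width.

Treewidth 1.
One such decomposition:
Bags: B1 = {a, b}  B2 = {b, c}  B3 = {b, d}
Tree: B1–B2, B1–B3

Every bag has size at most 2, so the width is 2 − 1 = 1 and tw(G) ≤ 1. Any graph with an edge has treewidth ≥ 1, and G has the edge b–a. The upper and lower bounds meet at 1, so that is the treewidth.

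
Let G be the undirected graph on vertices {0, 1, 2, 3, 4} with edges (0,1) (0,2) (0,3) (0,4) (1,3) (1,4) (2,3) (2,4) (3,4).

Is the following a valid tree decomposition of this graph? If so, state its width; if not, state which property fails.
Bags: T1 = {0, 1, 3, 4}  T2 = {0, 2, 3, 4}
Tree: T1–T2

Every vertex of G appears in some bag (union = {0, 1, 2, 3, 4}); every edge is covered by a bag; and for each vertex v the set of bags containing v is connected in the bag tree. The decomposition is therefore valid. The largest bag has 4 vertices, so the width is 3.

Yes; width 3.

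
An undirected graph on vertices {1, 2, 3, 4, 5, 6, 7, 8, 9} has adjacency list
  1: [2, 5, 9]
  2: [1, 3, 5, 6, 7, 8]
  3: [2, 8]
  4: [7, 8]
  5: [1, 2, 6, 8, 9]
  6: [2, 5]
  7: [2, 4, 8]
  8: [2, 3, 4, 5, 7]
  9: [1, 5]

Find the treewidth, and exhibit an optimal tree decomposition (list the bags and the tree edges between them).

Treewidth 2.
One optimal decomposition is:
Bags: B1 = {2, 7, 8}  B2 = {2, 3, 8}  B3 = {2, 5, 8}  B4 = {1, 2, 5}  B5 = {4, 7, 8}  B6 = {1, 5, 9}  B7 = {2, 5, 6}
Tree: B1–B2, B1–B3, B3–B4, B1–B5, B4–B6, B3–B7

The largest bag has 3 vertices, giving width 2; this decomposition certifies tw(G) ≤ 2. On the other hand G contains the 3-clique {1, 5, 9}. A clique must lie in a single bag of any decomposition, so no decomposition can have width below 2. Combining the bounds, tw(G) = 2.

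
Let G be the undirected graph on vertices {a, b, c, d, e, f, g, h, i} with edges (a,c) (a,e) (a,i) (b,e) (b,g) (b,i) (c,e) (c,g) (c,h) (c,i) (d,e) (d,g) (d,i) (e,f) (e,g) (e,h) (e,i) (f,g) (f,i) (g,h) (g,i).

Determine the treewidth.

A width-3 tree decomposition is:
Bags: B1 = {c, e, g, i}  B2 = {d, e, g, i}  B3 = {c, e, g, h}  B4 = {e, f, g, i}  B5 = {b, e, g, i}  B6 = {a, c, e, i}
Tree: B1–B2, B1–B3, B1–B4, B1–B5, B1–B6
The largest bag has 4 vertices, giving width 3; this decomposition certifies tw(G) ≤ 3. On the other hand G contains the 4-clique {c, e, g, h}. A clique must lie in a single bag of any decomposition, so no decomposition can have width below 3. The upper and lower bounds meet at 3, so that is the treewidth.

3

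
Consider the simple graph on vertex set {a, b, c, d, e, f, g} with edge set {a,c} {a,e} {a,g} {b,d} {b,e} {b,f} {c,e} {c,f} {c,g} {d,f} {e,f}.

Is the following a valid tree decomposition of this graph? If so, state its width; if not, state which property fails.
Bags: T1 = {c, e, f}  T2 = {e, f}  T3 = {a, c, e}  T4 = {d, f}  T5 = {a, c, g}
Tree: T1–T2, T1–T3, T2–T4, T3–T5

A tree decomposition must satisfy three properties: every vertex lies in some bag; for every edge, both endpoints lie together in some bag; and for every vertex, the bags containing it form a connected subtree. Here vertex b appears in no bag, so the decomposition is invalid.

No — vertex b appears in no bag.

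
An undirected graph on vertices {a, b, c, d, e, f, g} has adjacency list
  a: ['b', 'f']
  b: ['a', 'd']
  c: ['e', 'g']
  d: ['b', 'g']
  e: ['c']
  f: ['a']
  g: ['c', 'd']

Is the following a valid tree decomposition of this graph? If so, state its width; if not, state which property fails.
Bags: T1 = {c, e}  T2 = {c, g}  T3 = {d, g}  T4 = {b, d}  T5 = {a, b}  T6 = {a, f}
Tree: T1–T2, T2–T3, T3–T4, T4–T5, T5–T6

Every vertex of G appears in some bag (union = {a, b, c, d, e, f, g}); every edge is covered by a bag; and for each vertex v the set of bags containing v is connected in the bag tree. The decomposition is therefore valid. The largest bag has 2 vertices, so the width is 1.

Yes; width 1.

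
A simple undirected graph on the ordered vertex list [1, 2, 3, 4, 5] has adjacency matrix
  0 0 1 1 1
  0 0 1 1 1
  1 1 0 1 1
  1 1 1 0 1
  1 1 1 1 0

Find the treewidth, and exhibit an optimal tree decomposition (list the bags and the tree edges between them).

Treewidth 3.
One such decomposition:
Bags: B1 = {1, 3, 4, 5}  B2 = {2, 3, 4, 5}
Tree: B1–B2

Each bag holds 4 vertices, so the decomposition has width 3, which upper-bounds the treewidth. On the other hand G contains the 4-clique {1, 3, 4, 5}. A clique must lie in a single bag of any decomposition, so no decomposition can have width below 3. Combining the bounds, tw(G) = 3.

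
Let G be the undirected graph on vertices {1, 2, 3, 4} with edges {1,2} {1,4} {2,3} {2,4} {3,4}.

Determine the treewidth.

A width-2 tree decomposition is:
Bags: B1 = {2, 3, 4}  B2 = {1, 2, 4}
Tree: B1–B2
Each bag holds 3 vertices, so the decomposition has width 2, which upper-bounds the treewidth. On the other hand G contains the 3-clique {1, 2, 4}. A clique must lie in a single bag of any decomposition, so no decomposition can have width below 2. The upper and lower bounds meet at 2, so that is the treewidth.

2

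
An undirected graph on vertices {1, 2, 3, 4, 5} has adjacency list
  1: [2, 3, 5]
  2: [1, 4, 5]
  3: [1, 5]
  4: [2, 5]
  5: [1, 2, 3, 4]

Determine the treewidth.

2

A width-2 tree decomposition is:
Bags: B1 = {2, 4, 5}  B2 = {1, 2, 5}  B3 = {1, 3, 5}
Tree: B1–B2, B2–B3
The largest bag has 3 vertices, giving width 2; this decomposition certifies tw(G) ≤ 2. Conversely, {1, 2, 5} is a clique of size 3, and the vertices of any clique must share a bag in every tree decomposition; so some bag has ≥ 3 vertices and tw(G) ≥ 2. Hence tw(G) = 2 exactly.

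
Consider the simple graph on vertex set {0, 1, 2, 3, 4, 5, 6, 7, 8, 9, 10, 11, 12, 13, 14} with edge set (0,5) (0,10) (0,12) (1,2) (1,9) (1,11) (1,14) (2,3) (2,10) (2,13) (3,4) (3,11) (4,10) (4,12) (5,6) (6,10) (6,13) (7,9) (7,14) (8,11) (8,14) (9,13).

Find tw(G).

A width-3 tree decomposition is:
Bags: B1 = {7, 8, 11, 14}  B2 = {1, 7, 11, 14}  B3 = {1, 7, 9, 11}  B4 = {1, 3, 9, 11}  B5 = {1, 2, 3, 9}  B6 = {2, 3, 9, 13}  B7 = {2, 3, 4, 13}  B8 = {2, 4, 10, 13}  B9 = {4, 6, 10, 13}  B10 = {4, 6, 10, 12}  B11 = {0, 6, 10, 12}  B12 = {0, 5, 6, 12}
Tree: B1–B2, B2–B3, B3–B4, B4–B5, B5–B6, B6–B7, B7–B8, B8–B9, B9–B10, B10–B11, B11–B12
Every bag has size at most 4, so the width is 4 − 1 = 3 and tw(G) ≤ 3. For the lower bound: the 4 vertex sets {7,8,14}, {11}, {1}, {2,3,9,13} are disjoint, each induces a connected subgraph, and every pair is joined by at least one edge of G. Contracting each set to a single vertex therefore yields K_{4} as a minor, and since treewidth is minor-monotone, tw(G) ≥ tw(K_{4}) = 3. Hence tw(G) = 3 exactly.

3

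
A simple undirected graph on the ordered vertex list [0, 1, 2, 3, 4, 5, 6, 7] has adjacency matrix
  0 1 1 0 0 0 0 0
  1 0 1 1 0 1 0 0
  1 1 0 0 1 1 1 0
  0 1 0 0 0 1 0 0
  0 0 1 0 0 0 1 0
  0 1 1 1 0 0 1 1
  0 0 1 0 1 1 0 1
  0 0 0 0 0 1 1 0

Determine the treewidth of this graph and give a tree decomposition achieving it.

Treewidth 2.
Bags: B1 = {1, 2, 5}  B2 = {2, 5, 6}  B3 = {5, 6, 7}  B4 = {2, 4, 6}  B5 = {1, 3, 5}  B6 = {0, 1, 2}
Tree: B1–B2, B2–B3, B2–B4, B1–B5, B1–B6

The largest bag has 3 vertices, giving width 2; this decomposition certifies tw(G) ≤ 2. Conversely, {0, 1, 2} is a clique of size 3, and the vertices of any clique must share a bag in every tree decomposition; so some bag has ≥ 3 vertices and tw(G) ≥ 2. Combining the bounds, tw(G) = 2.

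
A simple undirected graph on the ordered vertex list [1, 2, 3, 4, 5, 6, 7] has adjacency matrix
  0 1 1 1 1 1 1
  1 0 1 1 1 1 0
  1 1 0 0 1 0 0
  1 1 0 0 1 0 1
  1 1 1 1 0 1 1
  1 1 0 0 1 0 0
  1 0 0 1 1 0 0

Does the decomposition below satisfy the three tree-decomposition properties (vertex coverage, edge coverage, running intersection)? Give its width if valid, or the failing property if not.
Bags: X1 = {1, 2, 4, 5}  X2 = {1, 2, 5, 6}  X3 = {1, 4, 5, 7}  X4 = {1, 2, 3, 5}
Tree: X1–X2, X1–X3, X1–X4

Yes; width 3.

Every vertex of G appears in some bag (union = {1, 2, 3, 4, 5, 6, 7}); every edge is covered by a bag; and for each vertex v the set of bags containing v is connected in the bag tree. The decomposition is therefore valid. The largest bag has 4 vertices, so the width is 3.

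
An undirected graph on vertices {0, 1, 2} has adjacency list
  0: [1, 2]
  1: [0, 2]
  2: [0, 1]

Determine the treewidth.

2

A width-2 tree decomposition is:
Bags: B1 = {0, 1, 2}
Tree: (single bag)
With just one bag of size 3, the width is 3 − 1 = 2, so tw(G) ≤ 2. Conversely, {0, 1, 2} is a clique of size 3, and the vertices of any clique must share a bag in every tree decomposition; so some bag has ≥ 3 vertices and tw(G) ≥ 2. Combining the bounds, tw(G) = 2.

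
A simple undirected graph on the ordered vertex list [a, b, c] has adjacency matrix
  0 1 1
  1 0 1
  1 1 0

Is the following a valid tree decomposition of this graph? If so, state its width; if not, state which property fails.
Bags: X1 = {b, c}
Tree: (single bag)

A tree decomposition must satisfy three properties: every vertex lies in some bag; for every edge, both endpoints lie together in some bag; and for every vertex, the bags containing it form a connected subtree. Here vertex a appears in no bag, so the decomposition is invalid.

No — vertex a appears in no bag.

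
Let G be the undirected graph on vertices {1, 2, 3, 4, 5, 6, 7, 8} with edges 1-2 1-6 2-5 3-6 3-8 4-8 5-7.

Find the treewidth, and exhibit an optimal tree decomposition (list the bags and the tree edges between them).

Each bag holds 2 vertices, so the decomposition has width 1, which upper-bounds the treewidth. Since G has at least one edge (e.g. 4–8), it is not an edgeless graph, so tw(G) ≥ 1. Combining the bounds, tw(G) = 1.

Treewidth 1.
One optimal decomposition is:
Bags: B1 = {4, 8}  B2 = {3, 8}  B3 = {3, 6}  B4 = {1, 6}  B5 = {1, 2}  B6 = {2, 5}  B7 = {5, 7}
Tree: B1–B2, B2–B3, B3–B4, B4–B5, B5–B6, B6–B7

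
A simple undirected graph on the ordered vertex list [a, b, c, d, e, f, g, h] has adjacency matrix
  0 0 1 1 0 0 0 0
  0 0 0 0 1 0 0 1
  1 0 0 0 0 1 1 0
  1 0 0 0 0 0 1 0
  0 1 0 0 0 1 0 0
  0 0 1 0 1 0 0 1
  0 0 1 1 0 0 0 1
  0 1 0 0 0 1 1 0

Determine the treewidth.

2

A width-2 tree decomposition is:
Bags: B1 = {b, e, f}  B2 = {b, f, h}  B3 = {c, f, h}  B4 = {c, g, h}  B5 = {a, c, g}  B6 = {a, d, g}
Tree: B1–B2, B2–B3, B3–B4, B4–B5, B5–B6
Every bag has size at most 3, so the width is 3 − 1 = 2 and tw(G) ≤ 2. Since e–b–h–f–e is a cycle in G, G is not acyclic. Forests are exactly the graphs of treewidth ≤ 1, so tw(G) ≥ 2. Therefore the treewidth is 2.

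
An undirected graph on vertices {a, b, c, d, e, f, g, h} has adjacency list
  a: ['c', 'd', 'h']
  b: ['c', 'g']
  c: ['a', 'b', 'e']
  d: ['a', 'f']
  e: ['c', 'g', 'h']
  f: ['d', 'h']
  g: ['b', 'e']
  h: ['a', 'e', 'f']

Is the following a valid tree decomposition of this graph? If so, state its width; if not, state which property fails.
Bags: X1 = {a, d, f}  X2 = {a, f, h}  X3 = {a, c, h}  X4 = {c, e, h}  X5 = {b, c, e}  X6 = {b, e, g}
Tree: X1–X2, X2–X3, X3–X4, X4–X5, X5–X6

Yes; width 2.

Checking the three conditions: (i) the bags cover all of {a, b, c, d, e, f, g, h}; (ii) for each edge, some bag contains both endpoints; (iii) the bags containing any fixed vertex form a subtree. All hold, so the decomposition is valid with width 3 − 1 = 2.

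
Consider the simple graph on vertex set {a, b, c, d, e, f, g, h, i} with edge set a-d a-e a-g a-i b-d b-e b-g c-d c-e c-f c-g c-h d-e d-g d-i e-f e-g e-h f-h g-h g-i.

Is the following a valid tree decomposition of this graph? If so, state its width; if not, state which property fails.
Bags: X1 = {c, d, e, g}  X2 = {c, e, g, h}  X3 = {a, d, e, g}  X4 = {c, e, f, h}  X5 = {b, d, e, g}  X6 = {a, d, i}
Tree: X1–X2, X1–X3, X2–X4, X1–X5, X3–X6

No — edge (g,i) lies in no bag.

A tree decomposition must satisfy three properties: every vertex lies in some bag; for every edge, both endpoints lie together in some bag; and for every vertex, the bags containing it form a connected subtree. Here edge (g,i) lies in no bag, so the decomposition is invalid.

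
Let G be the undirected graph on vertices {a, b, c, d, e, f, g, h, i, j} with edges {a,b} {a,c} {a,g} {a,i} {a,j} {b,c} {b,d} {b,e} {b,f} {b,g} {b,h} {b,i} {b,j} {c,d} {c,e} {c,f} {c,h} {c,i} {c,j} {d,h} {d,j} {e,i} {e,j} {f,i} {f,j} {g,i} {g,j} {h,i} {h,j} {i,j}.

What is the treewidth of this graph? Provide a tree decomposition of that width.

Every bag has size at most 5, so the width is 5 − 1 = 4 and tw(G) ≤ 4. On the other hand G contains the 5-clique {b, c, d, h, j}. A clique must lie in a single bag of any decomposition, so no decomposition can have width below 4. The upper and lower bounds meet at 4, so that is the treewidth.

Treewidth 4.
One optimal decomposition is:
Bags: B1 = {b, c, e, i, j}  B2 = {b, c, h, i, j}  B3 = {a, b, c, i, j}  B4 = {a, b, g, i, j}  B5 = {b, c, d, h, j}  B6 = {b, c, f, i, j}
Tree: B1–B2, B2–B3, B3–B4, B2–B5, B2–B6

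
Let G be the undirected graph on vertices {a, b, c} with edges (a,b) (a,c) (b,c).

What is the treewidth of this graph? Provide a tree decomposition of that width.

Treewidth 2.
Bags: B1 = {a, b, c}
Tree: (single bag)

A single bag containing all 3 vertices is trivially a valid decomposition of width 2. On the other hand G contains the 3-clique {a, b, c}. A clique must lie in a single bag of any decomposition, so no decomposition can have width below 2. Therefore the treewidth is 2.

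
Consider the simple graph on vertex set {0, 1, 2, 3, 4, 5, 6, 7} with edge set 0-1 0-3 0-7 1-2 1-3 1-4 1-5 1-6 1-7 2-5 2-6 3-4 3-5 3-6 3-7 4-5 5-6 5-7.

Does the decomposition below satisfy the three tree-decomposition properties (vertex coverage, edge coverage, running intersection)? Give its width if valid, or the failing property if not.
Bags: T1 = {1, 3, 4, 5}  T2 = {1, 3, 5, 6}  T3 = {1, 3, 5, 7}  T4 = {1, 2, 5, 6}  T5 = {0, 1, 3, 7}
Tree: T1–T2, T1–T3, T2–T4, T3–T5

Yes; width 3.

Checking the three conditions: (i) the bags cover all of {0, 1, 2, 3, 4, 5, 6, 7}; (ii) for each edge, some bag contains both endpoints; (iii) the bags containing any fixed vertex form a subtree. All hold, so the decomposition is valid with width 4 − 1 = 3.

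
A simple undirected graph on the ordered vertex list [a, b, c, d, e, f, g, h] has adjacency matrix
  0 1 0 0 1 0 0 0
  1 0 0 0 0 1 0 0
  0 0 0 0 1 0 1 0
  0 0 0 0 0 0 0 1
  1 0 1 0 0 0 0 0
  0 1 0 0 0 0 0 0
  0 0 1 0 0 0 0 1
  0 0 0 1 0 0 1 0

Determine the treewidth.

1

A width-1 tree decomposition is:
Bags: B1 = {d, h}  B2 = {g, h}  B3 = {c, g}  B4 = {c, e}  B5 = {a, e}  B6 = {a, b}  B7 = {b, f}
Tree: B1–B2, B2–B3, B3–B4, B4–B5, B5–B6, B6–B7
Each bag holds 2 vertices, so the decomposition has width 1, which upper-bounds the treewidth. G has an edge, so its treewidth is at least 1. Hence tw(G) = 1 exactly.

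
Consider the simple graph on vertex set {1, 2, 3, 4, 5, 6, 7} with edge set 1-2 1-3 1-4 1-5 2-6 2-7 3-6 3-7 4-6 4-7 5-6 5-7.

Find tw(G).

3

A width-3 tree decomposition is:
Bags: B1 = {1, 5, 6, 7}  B2 = {1, 3, 6, 7}  B3 = {1, 4, 6, 7}  B4 = {1, 2, 6, 7}
Tree: B1–B2, B2–B3, B3–B4
Each bag holds 4 vertices, so the decomposition has width 3, which upper-bounds the treewidth. For the lower bound: the 4 vertex sets {1,5}, {3,7}, {6}, {4} are disjoint, each induces a connected subgraph, and every pair is joined by at least one edge of G. Contracting each set to a single vertex therefore yields K_{4} as a minor, and since treewidth is minor-monotone, tw(G) ≥ tw(K_{4}) = 3. Combining the bounds, tw(G) = 3.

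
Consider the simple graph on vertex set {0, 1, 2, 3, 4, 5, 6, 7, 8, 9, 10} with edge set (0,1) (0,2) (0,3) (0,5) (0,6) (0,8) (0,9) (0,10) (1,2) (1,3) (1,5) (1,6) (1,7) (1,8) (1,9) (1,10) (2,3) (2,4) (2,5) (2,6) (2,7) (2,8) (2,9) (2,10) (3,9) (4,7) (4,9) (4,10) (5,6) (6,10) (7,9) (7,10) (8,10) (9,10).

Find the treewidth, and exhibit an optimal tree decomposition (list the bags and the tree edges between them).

Each bag holds 5 vertices, so the decomposition has width 4, which upper-bounds the treewidth. Conversely, {0, 1, 2, 8, 10} is a clique of size 5, and the vertices of any clique must share a bag in every tree decomposition; so some bag has ≥ 5 vertices and tw(G) ≥ 4. Combining the bounds, tw(G) = 4.

Treewidth 4.
Bags: B1 = {0, 1, 2, 8, 10}  B2 = {0, 1, 2, 9, 10}  B3 = {0, 1, 2, 3, 9}  B4 = {0, 1, 2, 6, 10}  B5 = {0, 1, 2, 5, 6}  B6 = {1, 2, 7, 9, 10}  B7 = {2, 4, 7, 9, 10}
Tree: B1–B2, B2–B3, B1–B4, B4–B5, B2–B6, B6–B7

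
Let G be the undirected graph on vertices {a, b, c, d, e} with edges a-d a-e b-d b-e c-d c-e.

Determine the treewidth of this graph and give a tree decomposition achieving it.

Treewidth 2.
Bags: B1 = {c, d, e}  B2 = {b, d, e}  B3 = {a, d, e}
Tree: B1–B2, B2–B3

Each bag holds 3 vertices, so the decomposition has width 2, which upper-bounds the treewidth. Since e–c–d–b–e is a cycle in G, G is not acyclic. Forests are exactly the graphs of treewidth ≤ 1, so tw(G) ≥ 2. Therefore the treewidth is 2.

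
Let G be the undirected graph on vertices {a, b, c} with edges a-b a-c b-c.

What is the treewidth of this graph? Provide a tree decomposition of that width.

Treewidth 2.
One optimal decomposition is:
Bags: B1 = {a, b, c}
Tree: (single bag)

With just one bag of size 3, the width is 3 − 1 = 2, so tw(G) ≤ 2. Conversely, {a, b, c} is a clique of size 3, and the vertices of any clique must share a bag in every tree decomposition; so some bag has ≥ 3 vertices and tw(G) ≥ 2. Hence tw(G) = 2 exactly.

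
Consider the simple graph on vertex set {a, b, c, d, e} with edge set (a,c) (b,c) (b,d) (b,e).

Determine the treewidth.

1

A width-1 tree decomposition is:
Bags: B1 = {b, c}  B2 = {b, d}  B3 = {b, e}  B4 = {a, c}
Tree: B1–B2, B1–B3, B1–B4
Every bag has size at most 2, so the width is 2 − 1 = 1 and tw(G) ≤ 1. G has an edge, so its treewidth is at least 1. Hence tw(G) = 1 exactly.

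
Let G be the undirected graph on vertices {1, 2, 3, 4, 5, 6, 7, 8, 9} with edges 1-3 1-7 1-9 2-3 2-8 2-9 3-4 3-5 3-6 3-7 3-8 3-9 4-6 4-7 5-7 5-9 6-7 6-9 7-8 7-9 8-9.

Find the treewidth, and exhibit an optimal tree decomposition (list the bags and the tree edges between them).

Every bag has size at most 4, so the width is 4 − 1 = 3 and tw(G) ≤ 3. Conversely, {2, 3, 8, 9} is a clique of size 4, and the vertices of any clique must share a bag in every tree decomposition; so some bag has ≥ 4 vertices and tw(G) ≥ 3. Therefore the treewidth is 3.

Treewidth 3.
One optimal decomposition is:
Bags: B1 = {3, 5, 7, 9}  B2 = {3, 6, 7, 9}  B3 = {1, 3, 7, 9}  B4 = {3, 7, 8, 9}  B5 = {2, 3, 8, 9}  B6 = {3, 4, 6, 7}
Tree: B1–B2, B1–B3, B2–B4, B4–B5, B2–B6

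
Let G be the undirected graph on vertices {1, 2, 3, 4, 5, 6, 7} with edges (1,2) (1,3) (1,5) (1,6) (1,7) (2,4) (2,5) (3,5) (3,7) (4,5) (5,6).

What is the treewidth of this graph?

2

A width-2 tree decomposition is:
Bags: B1 = {1, 3, 5}  B2 = {1, 2, 5}  B3 = {2, 4, 5}  B4 = {1, 3, 7}  B5 = {1, 5, 6}
Tree: B1–B2, B2–B3, B1–B4, B1–B5
Each bag holds 3 vertices, so the decomposition has width 2, which upper-bounds the treewidth. For the lower bound, the 3 vertices {1, 2, 5} are pairwise adjacent, and any tree decomposition puts a clique entirely inside one bag — forcing width ≥ 2. Combining the bounds, tw(G) = 2.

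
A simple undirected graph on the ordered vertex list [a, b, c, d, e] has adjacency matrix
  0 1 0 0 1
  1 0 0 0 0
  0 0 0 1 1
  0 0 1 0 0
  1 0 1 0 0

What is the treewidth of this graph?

A width-1 tree decomposition is:
Bags: B1 = {a, b}  B2 = {a, e}  B3 = {c, e}  B4 = {c, d}
Tree: B1–B2, B2–B3, B3–B4
Each bag holds 2 vertices, so the decomposition has width 1, which upper-bounds the treewidth. Any graph with an edge has treewidth ≥ 1, and G has the edge b–a. The upper and lower bounds meet at 1, so that is the treewidth.

1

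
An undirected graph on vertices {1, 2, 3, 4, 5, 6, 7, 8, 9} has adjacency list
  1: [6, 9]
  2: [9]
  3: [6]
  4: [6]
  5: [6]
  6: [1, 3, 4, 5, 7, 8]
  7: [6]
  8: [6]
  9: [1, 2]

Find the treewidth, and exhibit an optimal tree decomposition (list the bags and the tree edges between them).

Treewidth 1.
Bags: B1 = {6, 7}  B2 = {1, 6}  B3 = {1, 9}  B4 = {4, 6}  B5 = {5, 6}  B6 = {6, 8}  B7 = {2, 9}  B8 = {3, 6}
Tree: B1–B2, B2–B3, B2–B4, B2–B5, B1–B6, B3–B7, B2–B8

Each bag holds 2 vertices, so the decomposition has width 1, which upper-bounds the treewidth. G has an edge, so its treewidth is at least 1. Combining the bounds, tw(G) = 1.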